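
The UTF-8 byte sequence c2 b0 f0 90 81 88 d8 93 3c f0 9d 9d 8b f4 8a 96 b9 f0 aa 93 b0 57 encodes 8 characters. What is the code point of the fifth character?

Offset 0: leading byte 0xC2 = 11000010 → 2-byte char #1 = C2 B0.
Offset 2: leading byte 0xF0 = 11110000 → 4-byte char #2 = F0 90 81 88.
Offset 6: leading byte 0xD8 = 11011000 → 2-byte char #3 = D8 93.
Offset 8: leading byte 0x3C = 00111100 → 1-byte char #4 = 3C.
Offset 9: leading byte 0xF0 = 11110000 → 4-byte char #5 = F0 9D 9D 8B.
Leading byte 0xF0 = 11110000 matches 11110xxx → 4-byte sequence.
Byte 1: 0xF0 = 11110000, payload 000 (3 bits).
Byte 2: 0x9D = 10011101 (10xxxxxx ✓), payload 011101.
Byte 3: 0x9D = 10011101 (10xxxxxx ✓), payload 011101.
Byte 4: 0x8B = 10001011 (10xxxxxx ✓), payload 001011.
Concatenate: 000011101011101001011 = 0x1D74B (21 bits → U+1D74B).

U+1D74B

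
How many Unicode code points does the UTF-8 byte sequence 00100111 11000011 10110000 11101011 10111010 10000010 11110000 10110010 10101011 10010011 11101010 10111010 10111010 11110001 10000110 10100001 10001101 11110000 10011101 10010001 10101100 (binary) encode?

Byte at offset 0: 0x27 = 00100111 → 1-byte char (#1). Advance 1.
Byte at offset 1: 0xC3 = 11000011 → 2-byte char (#2). Advance 2.
Byte at offset 3: 0xEB = 11101011 → 3-byte char (#3). Advance 3.
Byte at offset 6: 0xF0 = 11110000 → 4-byte char (#4). Advance 4.
Byte at offset 10: 0xEA = 11101010 → 3-byte char (#5). Advance 3.
Byte at offset 13: 0xF1 = 11110001 → 4-byte char (#6). Advance 4.
Byte at offset 17: 0xF0 = 11110000 → 4-byte char (#7). Advance 4.
Reached end at offset 21 after 7 code points.

7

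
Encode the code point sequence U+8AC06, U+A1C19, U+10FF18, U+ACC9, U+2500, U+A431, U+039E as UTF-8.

U+8AC06: 4-byte form → F2 8A B0 86.
U+A1C19: 4-byte form → F2 A1 B0 99.
U+10FF18: 4-byte form → F4 8F BC 98.
U+ACC9: 3-byte form → EA B3 89.
U+2500: 3-byte form → E2 94 80.
U+A431: 3-byte form → EA 90 B1.
U+039E: 2-byte form → CE 9E.
Concatenated (23 bytes): F2 8A B0 86 F2 A1 B0 99 F4 8F BC 98 EA B3 89 E2 94 80 EA 90 B1 CE 9E.

F2 8A B0 86 F2 A1 B0 99 F4 8F BC 98 EA B3 89 E2 94 80 EA 90 B1 CE 9E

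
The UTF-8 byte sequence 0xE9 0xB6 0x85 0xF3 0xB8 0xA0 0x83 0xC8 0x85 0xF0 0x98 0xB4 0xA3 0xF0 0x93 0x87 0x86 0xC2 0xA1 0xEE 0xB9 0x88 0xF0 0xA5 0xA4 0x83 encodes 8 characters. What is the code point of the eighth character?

Offset 0: leading byte 0xE9 = 11101001 → 3-byte char #1 = E9 B6 85.
Offset 3: leading byte 0xF3 = 11110011 → 4-byte char #2 = F3 B8 A0 83.
Offset 7: leading byte 0xC8 = 11001000 → 2-byte char #3 = C8 85.
Offset 9: leading byte 0xF0 = 11110000 → 4-byte char #4 = F0 98 B4 A3.
Offset 13: leading byte 0xF0 = 11110000 → 4-byte char #5 = F0 93 87 86.
Offset 17: leading byte 0xC2 = 11000010 → 2-byte char #6 = C2 A1.
Offset 19: leading byte 0xEE = 11101110 → 3-byte char #7 = EE B9 88.
Offset 22: leading byte 0xF0 = 11110000 → 4-byte char #8 = F0 A5 A4 83.
Leading byte 0xF0 = 11110000 matches 11110xxx → 4-byte sequence.
Byte 1: 0xF0 = 11110000, payload 000 (3 bits).
Byte 2: 0xA5 = 10100101 (10xxxxxx ✓), payload 100101.
Byte 3: 0xA4 = 10100100 (10xxxxxx ✓), payload 100100.
Byte 4: 0x83 = 10000011 (10xxxxxx ✓), payload 000011.
Concatenate: 000100101100100000011 = 0x25903 (21 bits → U+25903).

U+25903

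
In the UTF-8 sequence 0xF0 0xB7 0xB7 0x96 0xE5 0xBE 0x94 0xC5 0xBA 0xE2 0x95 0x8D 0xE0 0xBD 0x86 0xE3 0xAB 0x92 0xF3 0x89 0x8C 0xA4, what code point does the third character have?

U+017A

Offset 0: leading byte 0xF0 = 11110000 → 4-byte char #1 = F0 B7 B7 96.
Offset 4: leading byte 0xE5 = 11100101 → 3-byte char #2 = E5 BE 94.
Offset 7: leading byte 0xC5 = 11000101 → 2-byte char #3 = C5 BA.
Leading byte 0xC5 = 11000101 matches 110xxxxx → 2-byte sequence.
Byte 1: 0xC5 = 11000101, payload 00101 (5 bits).
Byte 2: 0xBA = 10111010 (10xxxxxx ✓), payload 111010.
Concatenate: 00101111010 = 0x17A (11 bits → U+017A).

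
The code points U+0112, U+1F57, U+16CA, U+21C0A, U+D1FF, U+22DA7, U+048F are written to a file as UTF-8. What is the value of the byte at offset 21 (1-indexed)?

0x8F

1-indexed offset 21 is 0-indexed offset 20.
U+0112 → 2-byte form C4 92 at offsets 0–1.
U+1F57 → 3-byte form E1 BD 97 at offsets 2–4.
U+16CA → 3-byte form E1 9B 8A at offsets 5–7.
U+21C0A → 4-byte form F0 A1 B0 8A at offsets 8–11.
U+D1FF → 3-byte form ED 87 BF at offsets 12–14.
U+22DA7 → 4-byte form F0 A2 B6 A7 at offsets 15–18.
U+048F → 2-byte form D2 8F at offsets 19–20.
Offset 20 falls in char 7's range; it's byte 2 of D2 8F = 0x8F.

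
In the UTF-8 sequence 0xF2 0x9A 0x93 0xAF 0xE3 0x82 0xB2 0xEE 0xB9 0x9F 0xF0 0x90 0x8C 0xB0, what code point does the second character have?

Offset 0: leading byte 0xF2 = 11110010 → 4-byte char #1 = F2 9A 93 AF.
Offset 4: leading byte 0xE3 = 11100011 → 3-byte char #2 = E3 82 B2.
Leading byte 0xE3 = 11100011 matches 1110xxxx → 3-byte sequence.
Byte 1: 0xE3 = 11100011, payload 0011 (4 bits).
Byte 2: 0x82 = 10000010 (10xxxxxx ✓), payload 000010.
Byte 3: 0xB2 = 10110010 (10xxxxxx ✓), payload 110010.
Concatenate: 0011000010110010 = 0x30B2 (16 bits → U+30B2).

U+30B2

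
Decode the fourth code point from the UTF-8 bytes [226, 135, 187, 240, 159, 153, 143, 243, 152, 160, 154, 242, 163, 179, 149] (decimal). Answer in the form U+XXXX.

Offset 0: leading byte 0xE2 = 11100010 → 3-byte char #1 = E2 87 BB.
Offset 3: leading byte 0xF0 = 11110000 → 4-byte char #2 = F0 9F 99 8F.
Offset 7: leading byte 0xF3 = 11110011 → 4-byte char #3 = F3 98 A0 9A.
Offset 11: leading byte 0xF2 = 11110010 → 4-byte char #4 = F2 A3 B3 95.
Leading byte 0xF2 = 11110010 matches 11110xxx → 4-byte sequence.
Byte 1: 0xF2 = 11110010, payload 010 (3 bits).
Byte 2: 0xA3 = 10100011 (10xxxxxx ✓), payload 100011.
Byte 3: 0xB3 = 10110011 (10xxxxxx ✓), payload 110011.
Byte 4: 0x95 = 10010101 (10xxxxxx ✓), payload 010101.
Concatenate: 010100011110011010101 = 0xA3CD5 (21 bits → U+A3CD5).

U+A3CD5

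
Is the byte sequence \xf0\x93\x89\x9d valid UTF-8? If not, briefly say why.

valid

Leading byte 0xF0 = 11110000 → 4-byte form.
Continuation bytes 0x93=10010011, 0x89=10001001, 0x9D=10011101 all match 10xxxxxx.
Decoded value 0x1325D is ≥ 0x10000 (shortest form) and not a surrogate.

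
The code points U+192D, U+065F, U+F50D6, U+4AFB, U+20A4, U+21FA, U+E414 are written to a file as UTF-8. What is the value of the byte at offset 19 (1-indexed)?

1-indexed offset 19 is 0-indexed offset 18.
U+192D → 3-byte form E1 A4 AD at offsets 0–2.
U+065F → 2-byte form D9 9F at offsets 3–4.
U+F50D6 → 4-byte form F3 B5 83 96 at offsets 5–8.
U+4AFB → 3-byte form E4 AB BB at offsets 9–11.
U+20A4 → 3-byte form E2 82 A4 at offsets 12–14.
U+21FA → 3-byte form E2 87 BA at offsets 15–17.
U+E414 → 3-byte form EE 90 94 at offsets 18–20.
Offset 18 falls in char 7's range; it's byte 1 of EE 90 94 = 0xEE.

0xEE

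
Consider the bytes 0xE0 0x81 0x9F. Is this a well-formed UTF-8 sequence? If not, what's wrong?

Leading byte 0xE0 = 11100000 → 3-byte form.
Continuation bytes all match 10xxxxxx. Payload decodes to 0x5F.
But 0x5F < 0x800, the minimum for a 3-byte sequence — this is an overlong encoding.

invalid (overlong encoding)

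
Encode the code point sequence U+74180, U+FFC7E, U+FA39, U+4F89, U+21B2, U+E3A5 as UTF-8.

F1 B4 86 80 F3 BF B1 BE EF A8 B9 E4 BE 89 E2 86 B2 EE 8E A5

U+74180: 4-byte form → F1 B4 86 80.
U+FFC7E: 4-byte form → F3 BF B1 BE.
U+FA39: 3-byte form → EF A8 B9.
U+4F89: 3-byte form → E4 BE 89.
U+21B2: 3-byte form → E2 86 B2.
U+E3A5: 3-byte form → EE 8E A5.
Concatenated (20 bytes): F1 B4 86 80 F3 BF B1 BE EF A8 B9 E4 BE 89 E2 86 B2 EE 8E A5.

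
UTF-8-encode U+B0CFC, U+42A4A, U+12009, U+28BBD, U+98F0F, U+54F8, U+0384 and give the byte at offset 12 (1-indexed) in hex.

0x89

1-indexed offset 12 is 0-indexed offset 11.
U+B0CFC → 4-byte form F2 B0 B3 BC at offsets 0–3.
U+42A4A → 4-byte form F1 82 A9 8A at offsets 4–7.
U+12009 → 4-byte form F0 92 80 89 at offsets 8–11.
Offset 11 falls in char 3's range; it's byte 4 of F0 92 80 89 = 0x89.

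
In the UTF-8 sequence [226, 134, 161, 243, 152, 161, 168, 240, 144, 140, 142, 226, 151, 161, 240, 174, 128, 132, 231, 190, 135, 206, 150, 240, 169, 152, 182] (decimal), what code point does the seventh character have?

U+0396

Offset 0: leading byte 0xE2 = 11100010 → 3-byte char #1 = E2 86 A1.
Offset 3: leading byte 0xF3 = 11110011 → 4-byte char #2 = F3 98 A1 A8.
Offset 7: leading byte 0xF0 = 11110000 → 4-byte char #3 = F0 90 8C 8E.
Offset 11: leading byte 0xE2 = 11100010 → 3-byte char #4 = E2 97 A1.
Offset 14: leading byte 0xF0 = 11110000 → 4-byte char #5 = F0 AE 80 84.
Offset 18: leading byte 0xE7 = 11100111 → 3-byte char #6 = E7 BE 87.
Offset 21: leading byte 0xCE = 11001110 → 2-byte char #7 = CE 96.
Leading byte 0xCE = 11001110 matches 110xxxxx → 2-byte sequence.
Byte 1: 0xCE = 11001110, payload 01110 (5 bits).
Byte 2: 0x96 = 10010110 (10xxxxxx ✓), payload 010110.
Concatenate: 01110010110 = 0x396 (11 bits → U+0396).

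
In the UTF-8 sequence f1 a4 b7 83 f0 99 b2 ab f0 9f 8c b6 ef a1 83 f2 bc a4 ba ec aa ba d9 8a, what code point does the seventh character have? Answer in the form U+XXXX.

U+064A

Offset 0: leading byte 0xF1 = 11110001 → 4-byte char #1 = F1 A4 B7 83.
Offset 4: leading byte 0xF0 = 11110000 → 4-byte char #2 = F0 99 B2 AB.
Offset 8: leading byte 0xF0 = 11110000 → 4-byte char #3 = F0 9F 8C B6.
Offset 12: leading byte 0xEF = 11101111 → 3-byte char #4 = EF A1 83.
Offset 15: leading byte 0xF2 = 11110010 → 4-byte char #5 = F2 BC A4 BA.
Offset 19: leading byte 0xEC = 11101100 → 3-byte char #6 = EC AA BA.
Offset 22: leading byte 0xD9 = 11011001 → 2-byte char #7 = D9 8A.
Leading byte 0xD9 = 11011001 matches 110xxxxx → 2-byte sequence.
Byte 1: 0xD9 = 11011001, payload 11001 (5 bits).
Byte 2: 0x8A = 10001010 (10xxxxxx ✓), payload 001010.
Concatenate: 11001001010 = 0x64A (11 bits → U+064A).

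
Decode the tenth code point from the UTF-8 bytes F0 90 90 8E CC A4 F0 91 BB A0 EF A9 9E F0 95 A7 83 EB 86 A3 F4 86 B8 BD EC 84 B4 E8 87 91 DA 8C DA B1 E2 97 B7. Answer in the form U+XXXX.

Offset 0: leading byte 0xF0 = 11110000 → 4-byte char #1 = F0 90 90 8E.
Offset 4: leading byte 0xCC = 11001100 → 2-byte char #2 = CC A4.
Offset 6: leading byte 0xF0 = 11110000 → 4-byte char #3 = F0 91 BB A0.
Offset 10: leading byte 0xEF = 11101111 → 3-byte char #4 = EF A9 9E.
Offset 13: leading byte 0xF0 = 11110000 → 4-byte char #5 = F0 95 A7 83.
Offset 17: leading byte 0xEB = 11101011 → 3-byte char #6 = EB 86 A3.
Offset 20: leading byte 0xF4 = 11110100 → 4-byte char #7 = F4 86 B8 BD.
Offset 24: leading byte 0xEC = 11101100 → 3-byte char #8 = EC 84 B4.
Offset 27: leading byte 0xE8 = 11101000 → 3-byte char #9 = E8 87 91.
Offset 30: leading byte 0xDA = 11011010 → 2-byte char #10 = DA 8C.
Leading byte 0xDA = 11011010 matches 110xxxxx → 2-byte sequence.
Byte 1: 0xDA = 11011010, payload 11010 (5 bits).
Byte 2: 0x8C = 10001100 (10xxxxxx ✓), payload 001100.
Concatenate: 11010001100 = 0x68C (11 bits → U+068C).

U+068C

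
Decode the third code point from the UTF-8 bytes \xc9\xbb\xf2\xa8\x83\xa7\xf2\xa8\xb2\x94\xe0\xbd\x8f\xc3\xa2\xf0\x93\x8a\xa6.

Offset 0: leading byte 0xC9 = 11001001 → 2-byte char #1 = C9 BB.
Offset 2: leading byte 0xF2 = 11110010 → 4-byte char #2 = F2 A8 83 A7.
Offset 6: leading byte 0xF2 = 11110010 → 4-byte char #3 = F2 A8 B2 94.
Leading byte 0xF2 = 11110010 matches 11110xxx → 4-byte sequence.
Byte 1: 0xF2 = 11110010, payload 010 (3 bits).
Byte 2: 0xA8 = 10101000 (10xxxxxx ✓), payload 101000.
Byte 3: 0xB2 = 10110010 (10xxxxxx ✓), payload 110010.
Byte 4: 0x94 = 10010100 (10xxxxxx ✓), payload 010100.
Concatenate: 010101000110010010100 = 0xA8C94 (21 bits → U+A8C94).

U+A8C94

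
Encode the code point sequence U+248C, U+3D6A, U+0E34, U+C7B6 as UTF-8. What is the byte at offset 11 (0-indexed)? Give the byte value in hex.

0xB6

U+248C → 3-byte form E2 92 8C at offsets 0–2.
U+3D6A → 3-byte form E3 B5 AA at offsets 3–5.
U+0E34 → 3-byte form E0 B8 B4 at offsets 6–8.
U+C7B6 → 3-byte form EC 9E B6 at offsets 9–11.
Offset 11 falls in char 4's range; it's byte 3 of EC 9E B6 = 0xB6.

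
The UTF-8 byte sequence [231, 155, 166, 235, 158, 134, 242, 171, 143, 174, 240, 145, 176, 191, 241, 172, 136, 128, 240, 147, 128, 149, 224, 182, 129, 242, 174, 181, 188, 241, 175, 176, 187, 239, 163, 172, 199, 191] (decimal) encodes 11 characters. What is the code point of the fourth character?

Offset 0: leading byte 0xE7 = 11100111 → 3-byte char #1 = E7 9B A6.
Offset 3: leading byte 0xEB = 11101011 → 3-byte char #2 = EB 9E 86.
Offset 6: leading byte 0xF2 = 11110010 → 4-byte char #3 = F2 AB 8F AE.
Offset 10: leading byte 0xF0 = 11110000 → 4-byte char #4 = F0 91 B0 BF.
Leading byte 0xF0 = 11110000 matches 11110xxx → 4-byte sequence.
Byte 1: 0xF0 = 11110000, payload 000 (3 bits).
Byte 2: 0x91 = 10010001 (10xxxxxx ✓), payload 010001.
Byte 3: 0xB0 = 10110000 (10xxxxxx ✓), payload 110000.
Byte 4: 0xBF = 10111111 (10xxxxxx ✓), payload 111111.
Concatenate: 000010001110000111111 = 0x11C3F (21 bits → U+11C3F).

U+11C3F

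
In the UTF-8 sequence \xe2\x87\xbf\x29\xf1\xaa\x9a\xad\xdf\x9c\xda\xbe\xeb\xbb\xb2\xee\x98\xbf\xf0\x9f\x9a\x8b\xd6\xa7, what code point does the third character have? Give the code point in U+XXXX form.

Offset 0: leading byte 0xE2 = 11100010 → 3-byte char #1 = E2 87 BF.
Offset 3: leading byte 0x29 = 00101001 → 1-byte char #2 = 29.
Offset 4: leading byte 0xF1 = 11110001 → 4-byte char #3 = F1 AA 9A AD.
Leading byte 0xF1 = 11110001 matches 11110xxx → 4-byte sequence.
Byte 1: 0xF1 = 11110001, payload 001 (3 bits).
Byte 2: 0xAA = 10101010 (10xxxxxx ✓), payload 101010.
Byte 3: 0x9A = 10011010 (10xxxxxx ✓), payload 011010.
Byte 4: 0xAD = 10101101 (10xxxxxx ✓), payload 101101.
Concatenate: 001101010011010101101 = 0x6A6AD (21 bits → U+6A6AD).

U+6A6AD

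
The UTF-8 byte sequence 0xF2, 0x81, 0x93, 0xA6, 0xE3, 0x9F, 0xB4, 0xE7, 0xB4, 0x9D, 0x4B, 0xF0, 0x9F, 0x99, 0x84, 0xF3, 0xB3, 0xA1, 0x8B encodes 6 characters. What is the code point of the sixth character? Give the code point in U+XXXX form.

Offset 0: leading byte 0xF2 = 11110010 → 4-byte char #1 = F2 81 93 A6.
Offset 4: leading byte 0xE3 = 11100011 → 3-byte char #2 = E3 9F B4.
Offset 7: leading byte 0xE7 = 11100111 → 3-byte char #3 = E7 B4 9D.
Offset 10: leading byte 0x4B = 01001011 → 1-byte char #4 = 4B.
Offset 11: leading byte 0xF0 = 11110000 → 4-byte char #5 = F0 9F 99 84.
Offset 15: leading byte 0xF3 = 11110011 → 4-byte char #6 = F3 B3 A1 8B.
Leading byte 0xF3 = 11110011 matches 11110xxx → 4-byte sequence.
Byte 1: 0xF3 = 11110011, payload 011 (3 bits).
Byte 2: 0xB3 = 10110011 (10xxxxxx ✓), payload 110011.
Byte 3: 0xA1 = 10100001 (10xxxxxx ✓), payload 100001.
Byte 4: 0x8B = 10001011 (10xxxxxx ✓), payload 001011.
Concatenate: 011110011100001001011 = 0xF384B (21 bits → U+F384B).

U+F384B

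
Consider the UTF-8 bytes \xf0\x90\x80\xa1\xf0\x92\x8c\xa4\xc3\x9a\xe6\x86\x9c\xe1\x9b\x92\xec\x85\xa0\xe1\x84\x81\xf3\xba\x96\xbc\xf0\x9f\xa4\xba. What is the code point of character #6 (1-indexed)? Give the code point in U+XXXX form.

Offset 0: leading byte 0xF0 = 11110000 → 4-byte char #1 = F0 90 80 A1.
Offset 4: leading byte 0xF0 = 11110000 → 4-byte char #2 = F0 92 8C A4.
Offset 8: leading byte 0xC3 = 11000011 → 2-byte char #3 = C3 9A.
Offset 10: leading byte 0xE6 = 11100110 → 3-byte char #4 = E6 86 9C.
Offset 13: leading byte 0xE1 = 11100001 → 3-byte char #5 = E1 9B 92.
Offset 16: leading byte 0xEC = 11101100 → 3-byte char #6 = EC 85 A0.
Leading byte 0xEC = 11101100 matches 1110xxxx → 3-byte sequence.
Byte 1: 0xEC = 11101100, payload 1100 (4 bits).
Byte 2: 0x85 = 10000101 (10xxxxxx ✓), payload 000101.
Byte 3: 0xA0 = 10100000 (10xxxxxx ✓), payload 100000.
Concatenate: 1100000101100000 = 0xC160 (16 bits → U+C160).

U+C160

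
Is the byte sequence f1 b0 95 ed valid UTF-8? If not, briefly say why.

invalid (non-continuation byte where continuation expected)

Leading byte 0xF1 = 11110001 → 4-byte form.
Byte 4 is 0xED = 11101101, which is not 10xxxxxx — expected a continuation byte.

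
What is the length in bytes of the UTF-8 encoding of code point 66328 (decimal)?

U+10318 = 0x10318. UTF-8 uses 1 byte below 0x80, 2 below 0x800, 3 below 0x10000, 4 up to 0x10FFFF. 0x10318 is in U+10000–U+10FFFF → 4 bytes.

4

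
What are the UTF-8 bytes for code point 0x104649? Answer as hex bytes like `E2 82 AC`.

U+104649 = 0x104649 = 1066569 decimal. In range U+10000–U+10FFFF → 4-byte form: 11110xxx 10xxxxxx 10xxxxxx 10xxxxxx.
Binary (21 bits): 100000100011001001001.
Split 3+6+6+6: 100 | 000100 | 011001 | 001001.
Byte 1: 11110100 = 0xF4.
Byte 2: 10000100 = 0x84.
Byte 3: 10011001 = 0x99.
Byte 4: 10001001 = 0x89.

F4 84 99 89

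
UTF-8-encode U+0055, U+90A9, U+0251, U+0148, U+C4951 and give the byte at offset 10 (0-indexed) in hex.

U+0055 → 1-byte form 55 at offsets 0–0.
U+90A9 → 3-byte form E9 82 A9 at offsets 1–3.
U+0251 → 2-byte form C9 91 at offsets 4–5.
U+0148 → 2-byte form C5 88 at offsets 6–7.
U+C4951 → 4-byte form F3 84 A5 91 at offsets 8–11.
Offset 10 falls in char 5's range; it's byte 3 of F3 84 A5 91 = 0xA5.

0xA5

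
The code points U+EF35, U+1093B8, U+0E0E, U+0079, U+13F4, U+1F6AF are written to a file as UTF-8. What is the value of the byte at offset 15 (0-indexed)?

0x9F

U+EF35 → 3-byte form EE BC B5 at offsets 0–2.
U+1093B8 → 4-byte form F4 89 8E B8 at offsets 3–6.
U+0E0E → 3-byte form E0 B8 8E at offsets 7–9.
U+0079 → 1-byte form 79 at offsets 10–10.
U+13F4 → 3-byte form E1 8F B4 at offsets 11–13.
U+1F6AF → 4-byte form F0 9F 9A AF at offsets 14–17.
Offset 15 falls in char 6's range; it's byte 2 of F0 9F 9A AF = 0x9F.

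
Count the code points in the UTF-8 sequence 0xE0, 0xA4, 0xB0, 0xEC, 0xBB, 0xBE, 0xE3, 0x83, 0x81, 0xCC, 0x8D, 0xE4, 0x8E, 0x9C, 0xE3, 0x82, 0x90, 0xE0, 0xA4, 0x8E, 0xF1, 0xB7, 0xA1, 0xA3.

8

Byte at offset 0: 0xE0 = 11100000 → 3-byte char (#1). Advance 3.
Byte at offset 3: 0xEC = 11101100 → 3-byte char (#2). Advance 3.
Byte at offset 6: 0xE3 = 11100011 → 3-byte char (#3). Advance 3.
Byte at offset 9: 0xCC = 11001100 → 2-byte char (#4). Advance 2.
Byte at offset 11: 0xE4 = 11100100 → 3-byte char (#5). Advance 3.
Byte at offset 14: 0xE3 = 11100011 → 3-byte char (#6). Advance 3.
Byte at offset 17: 0xE0 = 11100000 → 3-byte char (#7). Advance 3.
Byte at offset 20: 0xF1 = 11110001 → 4-byte char (#8). Advance 4.
Reached end at offset 24 after 8 code points.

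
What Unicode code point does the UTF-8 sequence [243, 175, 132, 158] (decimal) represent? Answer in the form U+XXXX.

Leading byte 0xF3 = 11110011 matches 11110xxx → 4-byte sequence.
Byte 1: 0xF3 = 11110011, payload 011 (3 bits).
Byte 2: 0xAF = 10101111 (10xxxxxx ✓), payload 101111.
Byte 3: 0x84 = 10000100 (10xxxxxx ✓), payload 000100.
Byte 4: 0x9E = 10011110 (10xxxxxx ✓), payload 011110.
Concatenate: 011101111000100011110 = 0xEF11E (21 bits → U+EF11E).

U+EF11E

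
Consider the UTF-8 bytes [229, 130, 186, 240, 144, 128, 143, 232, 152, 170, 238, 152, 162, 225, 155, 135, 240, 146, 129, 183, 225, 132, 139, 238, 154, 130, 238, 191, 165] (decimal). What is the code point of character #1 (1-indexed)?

Offset 0: leading byte 0xE5 = 11100101 → 3-byte char #1 = E5 82 BA.
Leading byte 0xE5 = 11100101 matches 1110xxxx → 3-byte sequence.
Byte 1: 0xE5 = 11100101, payload 0101 (4 bits).
Byte 2: 0x82 = 10000010 (10xxxxxx ✓), payload 000010.
Byte 3: 0xBA = 10111010 (10xxxxxx ✓), payload 111010.
Concatenate: 0101000010111010 = 0x50BA (16 bits → U+50BA).

U+50BA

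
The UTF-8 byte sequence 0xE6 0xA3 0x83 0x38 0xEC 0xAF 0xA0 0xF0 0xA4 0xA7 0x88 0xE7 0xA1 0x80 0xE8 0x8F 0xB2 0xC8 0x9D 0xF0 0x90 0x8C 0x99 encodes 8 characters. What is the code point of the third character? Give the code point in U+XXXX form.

Offset 0: leading byte 0xE6 = 11100110 → 3-byte char #1 = E6 A3 83.
Offset 3: leading byte 0x38 = 00111000 → 1-byte char #2 = 38.
Offset 4: leading byte 0xEC = 11101100 → 3-byte char #3 = EC AF A0.
Leading byte 0xEC = 11101100 matches 1110xxxx → 3-byte sequence.
Byte 1: 0xEC = 11101100, payload 1100 (4 bits).
Byte 2: 0xAF = 10101111 (10xxxxxx ✓), payload 101111.
Byte 3: 0xA0 = 10100000 (10xxxxxx ✓), payload 100000.
Concatenate: 1100101111100000 = 0xCBE0 (16 bits → U+CBE0).

U+CBE0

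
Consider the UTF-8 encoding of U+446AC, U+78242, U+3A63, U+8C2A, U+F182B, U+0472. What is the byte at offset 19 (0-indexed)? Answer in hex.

0xB2

U+446AC → 4-byte form F1 84 9A AC at offsets 0–3.
U+78242 → 4-byte form F1 B8 89 82 at offsets 4–7.
U+3A63 → 3-byte form E3 A9 A3 at offsets 8–10.
U+8C2A → 3-byte form E8 B0 AA at offsets 11–13.
U+F182B → 4-byte form F3 B1 A0 AB at offsets 14–17.
U+0472 → 2-byte form D1 B2 at offsets 18–19.
Offset 19 falls in char 6's range; it's byte 2 of D1 B2 = 0xB2.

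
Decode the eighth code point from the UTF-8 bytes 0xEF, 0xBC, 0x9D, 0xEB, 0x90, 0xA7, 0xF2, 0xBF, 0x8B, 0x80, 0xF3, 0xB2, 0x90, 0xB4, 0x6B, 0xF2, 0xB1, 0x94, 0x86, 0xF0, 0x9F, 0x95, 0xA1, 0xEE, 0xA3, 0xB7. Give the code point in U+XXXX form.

Offset 0: leading byte 0xEF = 11101111 → 3-byte char #1 = EF BC 9D.
Offset 3: leading byte 0xEB = 11101011 → 3-byte char #2 = EB 90 A7.
Offset 6: leading byte 0xF2 = 11110010 → 4-byte char #3 = F2 BF 8B 80.
Offset 10: leading byte 0xF3 = 11110011 → 4-byte char #4 = F3 B2 90 B4.
Offset 14: leading byte 0x6B = 01101011 → 1-byte char #5 = 6B.
Offset 15: leading byte 0xF2 = 11110010 → 4-byte char #6 = F2 B1 94 86.
Offset 19: leading byte 0xF0 = 11110000 → 4-byte char #7 = F0 9F 95 A1.
Offset 23: leading byte 0xEE = 11101110 → 3-byte char #8 = EE A3 B7.
Leading byte 0xEE = 11101110 matches 1110xxxx → 3-byte sequence.
Byte 1: 0xEE = 11101110, payload 1110 (4 bits).
Byte 2: 0xA3 = 10100011 (10xxxxxx ✓), payload 100011.
Byte 3: 0xB7 = 10110111 (10xxxxxx ✓), payload 110111.
Concatenate: 1110100011110111 = 0xE8F7 (16 bits → U+E8F7).

U+E8F7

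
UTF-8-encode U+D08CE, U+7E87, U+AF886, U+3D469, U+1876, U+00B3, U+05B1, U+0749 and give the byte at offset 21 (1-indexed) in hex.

0xD6

1-indexed offset 21 is 0-indexed offset 20.
U+D08CE → 4-byte form F3 90 A3 8E at offsets 0–3.
U+7E87 → 3-byte form E7 BA 87 at offsets 4–6.
U+AF886 → 4-byte form F2 AF A2 86 at offsets 7–10.
U+3D469 → 4-byte form F0 BD 91 A9 at offsets 11–14.
U+1876 → 3-byte form E1 A1 B6 at offsets 15–17.
U+00B3 → 2-byte form C2 B3 at offsets 18–19.
U+05B1 → 2-byte form D6 B1 at offsets 20–21.
Offset 20 falls in char 7's range; it's byte 1 of D6 B1 = 0xD6.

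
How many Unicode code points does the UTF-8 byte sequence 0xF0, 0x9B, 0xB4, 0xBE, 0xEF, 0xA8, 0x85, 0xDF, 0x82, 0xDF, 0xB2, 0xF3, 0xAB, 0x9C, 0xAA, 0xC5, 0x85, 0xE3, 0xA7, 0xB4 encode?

Byte at offset 0: 0xF0 = 11110000 → 4-byte char (#1). Advance 4.
Byte at offset 4: 0xEF = 11101111 → 3-byte char (#2). Advance 3.
Byte at offset 7: 0xDF = 11011111 → 2-byte char (#3). Advance 2.
Byte at offset 9: 0xDF = 11011111 → 2-byte char (#4). Advance 2.
Byte at offset 11: 0xF3 = 11110011 → 4-byte char (#5). Advance 4.
Byte at offset 15: 0xC5 = 11000101 → 2-byte char (#6). Advance 2.
Byte at offset 17: 0xE3 = 11100011 → 3-byte char (#7). Advance 3.
Reached end at offset 20 after 7 code points.

7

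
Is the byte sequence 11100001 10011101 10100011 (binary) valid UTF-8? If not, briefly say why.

Leading byte 0xE1 = 11100001 → 3-byte form.
Continuation bytes 0x9D=10011101, 0xA3=10100011 all match 10xxxxxx.
Decoded value 0x1763 is ≥ 0x800 (shortest form) and not a surrogate.

valid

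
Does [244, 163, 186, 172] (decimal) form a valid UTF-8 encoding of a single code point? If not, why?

invalid (encodes a value above U+10FFFF)

Leading byte 0xF4 = 11110100 → 4-byte form.
Payload = 0x123EAC, which exceeds U+10FFFF, the maximum Unicode code point. (Leading bytes F5–FF, or F4 followed by ≥ 0x90, are invalid.)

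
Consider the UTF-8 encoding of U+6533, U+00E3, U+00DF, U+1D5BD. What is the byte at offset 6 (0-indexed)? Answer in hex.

0x9F

U+6533 → 3-byte form E6 94 B3 at offsets 0–2.
U+00E3 → 2-byte form C3 A3 at offsets 3–4.
U+00DF → 2-byte form C3 9F at offsets 5–6.
Offset 6 falls in char 3's range; it's byte 2 of C3 9F = 0x9F.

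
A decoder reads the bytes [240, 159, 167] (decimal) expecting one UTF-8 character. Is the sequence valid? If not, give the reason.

Leading byte 0xF0 = 11110000 → 4-byte form, but only 3 bytes are present.

invalid (sequence truncated)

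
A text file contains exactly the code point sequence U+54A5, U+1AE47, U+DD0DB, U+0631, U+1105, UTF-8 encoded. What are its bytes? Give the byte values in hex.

U+54A5: 3-byte form → E5 92 A5.
U+1AE47: 4-byte form → F0 9A B9 87.
U+DD0DB: 4-byte form → F3 9D 83 9B.
U+0631: 2-byte form → D8 B1.
U+1105: 3-byte form → E1 84 85.
Concatenated (16 bytes): E5 92 A5 F0 9A B9 87 F3 9D 83 9B D8 B1 E1 84 85.

E5 92 A5 F0 9A B9 87 F3 9D 83 9B D8 B1 E1 84 85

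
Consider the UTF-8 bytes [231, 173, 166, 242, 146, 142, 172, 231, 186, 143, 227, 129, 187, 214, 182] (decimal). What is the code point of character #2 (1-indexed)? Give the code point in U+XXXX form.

Offset 0: leading byte 0xE7 = 11100111 → 3-byte char #1 = E7 AD A6.
Offset 3: leading byte 0xF2 = 11110010 → 4-byte char #2 = F2 92 8E AC.
Leading byte 0xF2 = 11110010 matches 11110xxx → 4-byte sequence.
Byte 1: 0xF2 = 11110010, payload 010 (3 bits).
Byte 2: 0x92 = 10010010 (10xxxxxx ✓), payload 010010.
Byte 3: 0x8E = 10001110 (10xxxxxx ✓), payload 001110.
Byte 4: 0xAC = 10101100 (10xxxxxx ✓), payload 101100.
Concatenate: 010010010001110101100 = 0x923AC (21 bits → U+923AC).

U+923AC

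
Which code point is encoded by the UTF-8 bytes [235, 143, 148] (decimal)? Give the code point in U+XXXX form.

U+B3D4

Leading byte 0xEB = 11101011 matches 1110xxxx → 3-byte sequence.
Byte 1: 0xEB = 11101011, payload 1011 (4 bits).
Byte 2: 0x8F = 10001111 (10xxxxxx ✓), payload 001111.
Byte 3: 0x94 = 10010100 (10xxxxxx ✓), payload 010100.
Concatenate: 1011001111010100 = 0xB3D4 (16 bits → U+B3D4).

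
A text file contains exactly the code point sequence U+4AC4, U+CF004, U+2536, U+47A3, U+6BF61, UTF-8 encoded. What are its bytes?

E4 AB 84 F3 8F 80 84 E2 94 B6 E4 9E A3 F1 AB BD A1

U+4AC4: 3-byte form → E4 AB 84.
U+CF004: 4-byte form → F3 8F 80 84.
U+2536: 3-byte form → E2 94 B6.
U+47A3: 3-byte form → E4 9E A3.
U+6BF61: 4-byte form → F1 AB BD A1.
Concatenated (17 bytes): E4 AB 84 F3 8F 80 84 E2 94 B6 E4 9E A3 F1 AB BD A1.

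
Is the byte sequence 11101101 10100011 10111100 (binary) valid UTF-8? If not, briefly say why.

invalid (encodes a surrogate (U+D800–U+DFFF))

Structurally a 3-byte sequence; payload = 0xD8FC.
But 0xD8FC is in U+D800–U+DFFF, the surrogate range. Surrogates are not Unicode scalar values and are forbidden in UTF-8.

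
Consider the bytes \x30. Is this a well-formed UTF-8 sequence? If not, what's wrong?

Leading byte 0x30 = 00110000 → 1-byte form.

valid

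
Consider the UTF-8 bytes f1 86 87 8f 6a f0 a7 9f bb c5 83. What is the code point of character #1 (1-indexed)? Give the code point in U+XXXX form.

Offset 0: leading byte 0xF1 = 11110001 → 4-byte char #1 = F1 86 87 8F.
Leading byte 0xF1 = 11110001 matches 11110xxx → 4-byte sequence.
Byte 1: 0xF1 = 11110001, payload 001 (3 bits).
Byte 2: 0x86 = 10000110 (10xxxxxx ✓), payload 000110.
Byte 3: 0x87 = 10000111 (10xxxxxx ✓), payload 000111.
Byte 4: 0x8F = 10001111 (10xxxxxx ✓), payload 001111.
Concatenate: 001000110000111001111 = 0x461CF (21 bits → U+461CF).

U+461CF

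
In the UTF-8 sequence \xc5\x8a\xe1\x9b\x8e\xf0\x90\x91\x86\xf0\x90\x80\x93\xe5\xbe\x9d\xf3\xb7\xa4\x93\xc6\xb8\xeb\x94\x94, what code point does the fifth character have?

U+5F9D

Offset 0: leading byte 0xC5 = 11000101 → 2-byte char #1 = C5 8A.
Offset 2: leading byte 0xE1 = 11100001 → 3-byte char #2 = E1 9B 8E.
Offset 5: leading byte 0xF0 = 11110000 → 4-byte char #3 = F0 90 91 86.
Offset 9: leading byte 0xF0 = 11110000 → 4-byte char #4 = F0 90 80 93.
Offset 13: leading byte 0xE5 = 11100101 → 3-byte char #5 = E5 BE 9D.
Leading byte 0xE5 = 11100101 matches 1110xxxx → 3-byte sequence.
Byte 1: 0xE5 = 11100101, payload 0101 (4 bits).
Byte 2: 0xBE = 10111110 (10xxxxxx ✓), payload 111110.
Byte 3: 0x9D = 10011101 (10xxxxxx ✓), payload 011101.
Concatenate: 0101111110011101 = 0x5F9D (16 bits → U+5F9D).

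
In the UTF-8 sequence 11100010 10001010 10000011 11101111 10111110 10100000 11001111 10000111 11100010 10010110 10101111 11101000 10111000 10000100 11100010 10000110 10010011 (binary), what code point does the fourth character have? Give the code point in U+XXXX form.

Offset 0: leading byte 0xE2 = 11100010 → 3-byte char #1 = E2 8A 83.
Offset 3: leading byte 0xEF = 11101111 → 3-byte char #2 = EF BE A0.
Offset 6: leading byte 0xCF = 11001111 → 2-byte char #3 = CF 87.
Offset 8: leading byte 0xE2 = 11100010 → 3-byte char #4 = E2 96 AF.
Leading byte 0xE2 = 11100010 matches 1110xxxx → 3-byte sequence.
Byte 1: 0xE2 = 11100010, payload 0010 (4 bits).
Byte 2: 0x96 = 10010110 (10xxxxxx ✓), payload 010110.
Byte 3: 0xAF = 10101111 (10xxxxxx ✓), payload 101111.
Concatenate: 0010010110101111 = 0x25AF (16 bits → U+25AF).

U+25AF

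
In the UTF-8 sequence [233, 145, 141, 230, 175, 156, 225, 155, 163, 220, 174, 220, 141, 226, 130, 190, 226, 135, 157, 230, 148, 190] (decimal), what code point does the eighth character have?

U+653E

Offset 0: leading byte 0xE9 = 11101001 → 3-byte char #1 = E9 91 8D.
Offset 3: leading byte 0xE6 = 11100110 → 3-byte char #2 = E6 AF 9C.
Offset 6: leading byte 0xE1 = 11100001 → 3-byte char #3 = E1 9B A3.
Offset 9: leading byte 0xDC = 11011100 → 2-byte char #4 = DC AE.
Offset 11: leading byte 0xDC = 11011100 → 2-byte char #5 = DC 8D.
Offset 13: leading byte 0xE2 = 11100010 → 3-byte char #6 = E2 82 BE.
Offset 16: leading byte 0xE2 = 11100010 → 3-byte char #7 = E2 87 9D.
Offset 19: leading byte 0xE6 = 11100110 → 3-byte char #8 = E6 94 BE.
Leading byte 0xE6 = 11100110 matches 1110xxxx → 3-byte sequence.
Byte 1: 0xE6 = 11100110, payload 0110 (4 bits).
Byte 2: 0x94 = 10010100 (10xxxxxx ✓), payload 010100.
Byte 3: 0xBE = 10111110 (10xxxxxx ✓), payload 111110.
Concatenate: 0110010100111110 = 0x653E (16 bits → U+653E).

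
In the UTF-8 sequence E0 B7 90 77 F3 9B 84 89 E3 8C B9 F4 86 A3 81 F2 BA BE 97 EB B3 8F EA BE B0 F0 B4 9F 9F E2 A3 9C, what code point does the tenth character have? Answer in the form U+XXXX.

Offset 0: leading byte 0xE0 = 11100000 → 3-byte char #1 = E0 B7 90.
Offset 3: leading byte 0x77 = 01110111 → 1-byte char #2 = 77.
Offset 4: leading byte 0xF3 = 11110011 → 4-byte char #3 = F3 9B 84 89.
Offset 8: leading byte 0xE3 = 11100011 → 3-byte char #4 = E3 8C B9.
Offset 11: leading byte 0xF4 = 11110100 → 4-byte char #5 = F4 86 A3 81.
Offset 15: leading byte 0xF2 = 11110010 → 4-byte char #6 = F2 BA BE 97.
Offset 19: leading byte 0xEB = 11101011 → 3-byte char #7 = EB B3 8F.
Offset 22: leading byte 0xEA = 11101010 → 3-byte char #8 = EA BE B0.
Offset 25: leading byte 0xF0 = 11110000 → 4-byte char #9 = F0 B4 9F 9F.
Offset 29: leading byte 0xE2 = 11100010 → 3-byte char #10 = E2 A3 9C.
Leading byte 0xE2 = 11100010 matches 1110xxxx → 3-byte sequence.
Byte 1: 0xE2 = 11100010, payload 0010 (4 bits).
Byte 2: 0xA3 = 10100011 (10xxxxxx ✓), payload 100011.
Byte 3: 0x9C = 10011100 (10xxxxxx ✓), payload 011100.
Concatenate: 0010100011011100 = 0x28DC (16 bits → U+28DC).

U+28DC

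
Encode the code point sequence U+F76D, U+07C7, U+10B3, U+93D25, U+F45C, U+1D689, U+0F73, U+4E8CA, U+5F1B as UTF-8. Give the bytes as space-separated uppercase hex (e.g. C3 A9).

EF 9D AD DF 87 E1 82 B3 F2 93 B4 A5 EF 91 9C F0 9D 9A 89 E0 BD B3 F1 8E A3 8A E5 BC 9B

U+F76D: 3-byte form → EF 9D AD.
U+07C7: 2-byte form → DF 87.
U+10B3: 3-byte form → E1 82 B3.
U+93D25: 4-byte form → F2 93 B4 A5.
U+F45C: 3-byte form → EF 91 9C.
U+1D689: 4-byte form → F0 9D 9A 89.
U+0F73: 3-byte form → E0 BD B3.
U+4E8CA: 4-byte form → F1 8E A3 8A.
U+5F1B: 3-byte form → E5 BC 9B.
Concatenated (29 bytes): EF 9D AD DF 87 E1 82 B3 F2 93 B4 A5 EF 91 9C F0 9D 9A 89 E0 BD B3 F1 8E A3 8A E5 BC 9B.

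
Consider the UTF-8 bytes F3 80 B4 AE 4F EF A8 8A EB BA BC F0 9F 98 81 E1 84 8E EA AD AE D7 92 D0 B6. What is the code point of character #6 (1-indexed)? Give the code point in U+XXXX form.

U+110E

Offset 0: leading byte 0xF3 = 11110011 → 4-byte char #1 = F3 80 B4 AE.
Offset 4: leading byte 0x4F = 01001111 → 1-byte char #2 = 4F.
Offset 5: leading byte 0xEF = 11101111 → 3-byte char #3 = EF A8 8A.
Offset 8: leading byte 0xEB = 11101011 → 3-byte char #4 = EB BA BC.
Offset 11: leading byte 0xF0 = 11110000 → 4-byte char #5 = F0 9F 98 81.
Offset 15: leading byte 0xE1 = 11100001 → 3-byte char #6 = E1 84 8E.
Leading byte 0xE1 = 11100001 matches 1110xxxx → 3-byte sequence.
Byte 1: 0xE1 = 11100001, payload 0001 (4 bits).
Byte 2: 0x84 = 10000100 (10xxxxxx ✓), payload 000100.
Byte 3: 0x8E = 10001110 (10xxxxxx ✓), payload 001110.
Concatenate: 0001000100001110 = 0x110E (16 bits → U+110E).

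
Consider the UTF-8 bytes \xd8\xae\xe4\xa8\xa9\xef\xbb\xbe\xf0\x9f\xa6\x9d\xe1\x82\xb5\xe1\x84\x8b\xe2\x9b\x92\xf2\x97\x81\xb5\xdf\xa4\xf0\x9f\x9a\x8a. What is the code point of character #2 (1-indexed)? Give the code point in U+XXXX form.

U+4A29

Offset 0: leading byte 0xD8 = 11011000 → 2-byte char #1 = D8 AE.
Offset 2: leading byte 0xE4 = 11100100 → 3-byte char #2 = E4 A8 A9.
Leading byte 0xE4 = 11100100 matches 1110xxxx → 3-byte sequence.
Byte 1: 0xE4 = 11100100, payload 0100 (4 bits).
Byte 2: 0xA8 = 10101000 (10xxxxxx ✓), payload 101000.
Byte 3: 0xA9 = 10101001 (10xxxxxx ✓), payload 101001.
Concatenate: 0100101000101001 = 0x4A29 (16 bits → U+4A29).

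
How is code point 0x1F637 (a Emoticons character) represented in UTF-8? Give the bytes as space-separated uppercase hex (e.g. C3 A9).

F0 9F 98 B7

U+1F637 = 0x1F637 = 128567 decimal. In range U+10000–U+10FFFF → 4-byte form: 11110xxx 10xxxxxx 10xxxxxx 10xxxxxx.
Binary (21 bits): 000011111011000110111.
Split 3+6+6+6: 000 | 011111 | 011000 | 110111.
Byte 1: 11110000 = 0xF0.
Byte 2: 10011111 = 0x9F.
Byte 3: 10011000 = 0x98.
Byte 4: 10110111 = 0xB7.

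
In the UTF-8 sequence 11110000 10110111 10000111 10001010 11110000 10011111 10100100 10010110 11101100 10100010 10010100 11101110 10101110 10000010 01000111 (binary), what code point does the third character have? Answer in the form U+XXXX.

Offset 0: leading byte 0xF0 = 11110000 → 4-byte char #1 = F0 B7 87 8A.
Offset 4: leading byte 0xF0 = 11110000 → 4-byte char #2 = F0 9F A4 96.
Offset 8: leading byte 0xEC = 11101100 → 3-byte char #3 = EC A2 94.
Leading byte 0xEC = 11101100 matches 1110xxxx → 3-byte sequence.
Byte 1: 0xEC = 11101100, payload 1100 (4 bits).
Byte 2: 0xA2 = 10100010 (10xxxxxx ✓), payload 100010.
Byte 3: 0x94 = 10010100 (10xxxxxx ✓), payload 010100.
Concatenate: 1100100010010100 = 0xC894 (16 bits → U+C894).

U+C894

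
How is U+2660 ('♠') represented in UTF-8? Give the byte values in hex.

E2 99 A0

U+2660 = 0x2660 = 9824 decimal. In range U+0800–U+FFFF → 3-byte form: 1110xxxx 10xxxxxx 10xxxxxx.
Binary (16 bits): 0010011001100000.
Split 4+6+6: 0010 | 011001 | 100000.
Byte 1: 11100010 = 0xE2.
Byte 2: 10011001 = 0x99.
Byte 3: 10100000 = 0xA0.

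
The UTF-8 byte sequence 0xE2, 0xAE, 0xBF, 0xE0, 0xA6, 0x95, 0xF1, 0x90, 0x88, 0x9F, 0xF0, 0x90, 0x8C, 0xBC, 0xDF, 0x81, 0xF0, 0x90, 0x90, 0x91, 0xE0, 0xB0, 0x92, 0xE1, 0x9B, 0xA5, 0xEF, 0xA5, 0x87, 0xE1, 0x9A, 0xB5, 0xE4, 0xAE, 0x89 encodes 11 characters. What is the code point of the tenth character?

U+16B5

Offset 0: leading byte 0xE2 = 11100010 → 3-byte char #1 = E2 AE BF.
Offset 3: leading byte 0xE0 = 11100000 → 3-byte char #2 = E0 A6 95.
Offset 6: leading byte 0xF1 = 11110001 → 4-byte char #3 = F1 90 88 9F.
Offset 10: leading byte 0xF0 = 11110000 → 4-byte char #4 = F0 90 8C BC.
Offset 14: leading byte 0xDF = 11011111 → 2-byte char #5 = DF 81.
Offset 16: leading byte 0xF0 = 11110000 → 4-byte char #6 = F0 90 90 91.
Offset 20: leading byte 0xE0 = 11100000 → 3-byte char #7 = E0 B0 92.
Offset 23: leading byte 0xE1 = 11100001 → 3-byte char #8 = E1 9B A5.
Offset 26: leading byte 0xEF = 11101111 → 3-byte char #9 = EF A5 87.
Offset 29: leading byte 0xE1 = 11100001 → 3-byte char #10 = E1 9A B5.
Leading byte 0xE1 = 11100001 matches 1110xxxx → 3-byte sequence.
Byte 1: 0xE1 = 11100001, payload 0001 (4 bits).
Byte 2: 0x9A = 10011010 (10xxxxxx ✓), payload 011010.
Byte 3: 0xB5 = 10110101 (10xxxxxx ✓), payload 110101.
Concatenate: 0001011010110101 = 0x16B5 (16 bits → U+16B5).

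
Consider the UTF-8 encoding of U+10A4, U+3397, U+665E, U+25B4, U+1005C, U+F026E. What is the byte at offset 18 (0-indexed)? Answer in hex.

0x89

U+10A4 → 3-byte form E1 82 A4 at offsets 0–2.
U+3397 → 3-byte form E3 8E 97 at offsets 3–5.
U+665E → 3-byte form E6 99 9E at offsets 6–8.
U+25B4 → 3-byte form E2 96 B4 at offsets 9–11.
U+1005C → 4-byte form F0 90 81 9C at offsets 12–15.
U+F026E → 4-byte form F3 B0 89 AE at offsets 16–19.
Offset 18 falls in char 6's range; it's byte 3 of F3 B0 89 AE = 0x89.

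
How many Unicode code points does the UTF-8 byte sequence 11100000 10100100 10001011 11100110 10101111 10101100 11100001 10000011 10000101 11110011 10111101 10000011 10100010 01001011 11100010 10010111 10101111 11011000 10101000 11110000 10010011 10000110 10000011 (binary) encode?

Byte at offset 0: 0xE0 = 11100000 → 3-byte char (#1). Advance 3.
Byte at offset 3: 0xE6 = 11100110 → 3-byte char (#2). Advance 3.
Byte at offset 6: 0xE1 = 11100001 → 3-byte char (#3). Advance 3.
Byte at offset 9: 0xF3 = 11110011 → 4-byte char (#4). Advance 4.
Byte at offset 13: 0x4B = 01001011 → 1-byte char (#5). Advance 1.
Byte at offset 14: 0xE2 = 11100010 → 3-byte char (#6). Advance 3.
Byte at offset 17: 0xD8 = 11011000 → 2-byte char (#7). Advance 2.
Byte at offset 19: 0xF0 = 11110000 → 4-byte char (#8). Advance 4.
Reached end at offset 23 after 8 code points.

8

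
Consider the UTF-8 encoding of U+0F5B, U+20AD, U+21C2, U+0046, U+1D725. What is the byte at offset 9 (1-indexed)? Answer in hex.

1-indexed offset 9 is 0-indexed offset 8.
U+0F5B → 3-byte form E0 BD 9B at offsets 0–2.
U+20AD → 3-byte form E2 82 AD at offsets 3–5.
U+21C2 → 3-byte form E2 87 82 at offsets 6–8.
Offset 8 falls in char 3's range; it's byte 3 of E2 87 82 = 0x82.

0x82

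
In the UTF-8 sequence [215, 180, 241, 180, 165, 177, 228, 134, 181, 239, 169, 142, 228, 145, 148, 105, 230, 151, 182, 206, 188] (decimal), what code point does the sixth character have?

U+0069

Offset 0: leading byte 0xD7 = 11010111 → 2-byte char #1 = D7 B4.
Offset 2: leading byte 0xF1 = 11110001 → 4-byte char #2 = F1 B4 A5 B1.
Offset 6: leading byte 0xE4 = 11100100 → 3-byte char #3 = E4 86 B5.
Offset 9: leading byte 0xEF = 11101111 → 3-byte char #4 = EF A9 8E.
Offset 12: leading byte 0xE4 = 11100100 → 3-byte char #5 = E4 91 94.
Offset 15: leading byte 0x69 = 01101001 → 1-byte char #6 = 69.
Leading byte 0x69 = 01101001 matches 0xxxxxxx → 1-byte sequence.
Byte 1: 0x69 = 01101001, payload 1101001 (7 bits).
Concatenate: 1101001 = 0x69 (7 bits → U+0069).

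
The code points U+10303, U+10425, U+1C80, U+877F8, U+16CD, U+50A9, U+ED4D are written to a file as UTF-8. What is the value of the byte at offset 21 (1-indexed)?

0xA9

1-indexed offset 21 is 0-indexed offset 20.
U+10303 → 4-byte form F0 90 8C 83 at offsets 0–3.
U+10425 → 4-byte form F0 90 90 A5 at offsets 4–7.
U+1C80 → 3-byte form E1 B2 80 at offsets 8–10.
U+877F8 → 4-byte form F2 87 9F B8 at offsets 11–14.
U+16CD → 3-byte form E1 9B 8D at offsets 15–17.
U+50A9 → 3-byte form E5 82 A9 at offsets 18–20.
Offset 20 falls in char 6's range; it's byte 3 of E5 82 A9 = 0xA9.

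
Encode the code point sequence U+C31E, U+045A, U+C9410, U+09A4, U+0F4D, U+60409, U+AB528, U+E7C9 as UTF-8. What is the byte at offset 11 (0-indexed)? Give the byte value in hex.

U+C31E → 3-byte form EC 8C 9E at offsets 0–2.
U+045A → 2-byte form D1 9A at offsets 3–4.
U+C9410 → 4-byte form F3 89 90 90 at offsets 5–8.
U+09A4 → 3-byte form E0 A6 A4 at offsets 9–11.
Offset 11 falls in char 4's range; it's byte 3 of E0 A6 A4 = 0xA4.

0xA4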